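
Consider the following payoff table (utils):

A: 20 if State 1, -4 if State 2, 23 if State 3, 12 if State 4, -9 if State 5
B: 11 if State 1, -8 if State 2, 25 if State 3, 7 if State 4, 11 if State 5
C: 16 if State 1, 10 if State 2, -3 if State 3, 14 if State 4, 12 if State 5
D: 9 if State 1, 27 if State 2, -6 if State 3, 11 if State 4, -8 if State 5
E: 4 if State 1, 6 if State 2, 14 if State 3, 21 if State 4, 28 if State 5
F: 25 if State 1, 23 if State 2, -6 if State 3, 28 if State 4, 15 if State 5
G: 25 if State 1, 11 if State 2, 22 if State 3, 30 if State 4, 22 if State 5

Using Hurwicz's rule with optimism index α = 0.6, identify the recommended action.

A: 0.6·23 + 0.4·(-9) = 10.2
B: 0.6·25 + 0.4·(-8) = 11.8
C: 0.6·16 + 0.4·(-3) = 8.4
D: 0.6·27 + 0.4·(-8) = 13
E: 0.6·28 + 0.4·4 = 18.4
F: 0.6·28 + 0.4·(-6) = 14.4
G: 0.6·30 + 0.4·11 = 22.4
Highest Hurwicz score = 22.4 → G.

G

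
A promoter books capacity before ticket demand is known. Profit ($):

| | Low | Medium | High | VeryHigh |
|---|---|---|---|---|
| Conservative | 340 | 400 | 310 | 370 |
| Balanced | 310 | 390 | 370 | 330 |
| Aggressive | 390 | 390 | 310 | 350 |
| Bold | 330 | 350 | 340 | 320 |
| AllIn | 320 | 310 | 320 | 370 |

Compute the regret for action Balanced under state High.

0

Best payoff under High is 370.
Regret = 370 − 370 = 0.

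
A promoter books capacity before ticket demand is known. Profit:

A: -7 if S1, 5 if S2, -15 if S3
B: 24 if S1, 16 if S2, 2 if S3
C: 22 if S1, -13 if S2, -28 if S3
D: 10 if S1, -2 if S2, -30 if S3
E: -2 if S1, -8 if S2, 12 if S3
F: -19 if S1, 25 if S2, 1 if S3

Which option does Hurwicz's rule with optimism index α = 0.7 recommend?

A: 0.7·5 + 0.3·(-15) = -1
B: 0.7·24 + 0.3·2 = 17.4
C: 0.7·22 + 0.3·(-28) = 7
D: 0.7·10 + 0.3·(-30) = -2
E: 0.7·12 + 0.3·(-8) = 6
F: 0.7·25 + 0.3·(-19) = 11.8
Highest Hurwicz score = 17.4 → B.

B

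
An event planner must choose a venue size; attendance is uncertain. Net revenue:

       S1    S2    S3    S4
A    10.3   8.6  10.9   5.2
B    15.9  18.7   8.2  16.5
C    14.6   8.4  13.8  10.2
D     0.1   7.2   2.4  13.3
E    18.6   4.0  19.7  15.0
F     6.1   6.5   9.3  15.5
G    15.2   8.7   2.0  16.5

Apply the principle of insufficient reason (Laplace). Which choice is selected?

B

Row averages: A=8.75, B=14.825, C=11.75, D=5.75, E=14.325, F=9.35, G=10.6
Highest average = 14.825 → B.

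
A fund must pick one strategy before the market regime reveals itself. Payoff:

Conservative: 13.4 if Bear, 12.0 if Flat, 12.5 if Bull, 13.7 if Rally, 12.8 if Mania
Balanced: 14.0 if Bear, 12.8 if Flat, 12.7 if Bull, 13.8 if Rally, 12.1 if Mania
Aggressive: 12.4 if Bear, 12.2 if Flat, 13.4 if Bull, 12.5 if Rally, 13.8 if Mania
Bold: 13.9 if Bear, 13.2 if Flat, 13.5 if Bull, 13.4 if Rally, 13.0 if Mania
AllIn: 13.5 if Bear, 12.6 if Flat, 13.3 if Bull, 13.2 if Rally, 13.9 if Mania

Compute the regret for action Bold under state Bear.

0.1

Best payoff under Bear is 14.0.
Regret = 14.0 − 13.9 = 0.1.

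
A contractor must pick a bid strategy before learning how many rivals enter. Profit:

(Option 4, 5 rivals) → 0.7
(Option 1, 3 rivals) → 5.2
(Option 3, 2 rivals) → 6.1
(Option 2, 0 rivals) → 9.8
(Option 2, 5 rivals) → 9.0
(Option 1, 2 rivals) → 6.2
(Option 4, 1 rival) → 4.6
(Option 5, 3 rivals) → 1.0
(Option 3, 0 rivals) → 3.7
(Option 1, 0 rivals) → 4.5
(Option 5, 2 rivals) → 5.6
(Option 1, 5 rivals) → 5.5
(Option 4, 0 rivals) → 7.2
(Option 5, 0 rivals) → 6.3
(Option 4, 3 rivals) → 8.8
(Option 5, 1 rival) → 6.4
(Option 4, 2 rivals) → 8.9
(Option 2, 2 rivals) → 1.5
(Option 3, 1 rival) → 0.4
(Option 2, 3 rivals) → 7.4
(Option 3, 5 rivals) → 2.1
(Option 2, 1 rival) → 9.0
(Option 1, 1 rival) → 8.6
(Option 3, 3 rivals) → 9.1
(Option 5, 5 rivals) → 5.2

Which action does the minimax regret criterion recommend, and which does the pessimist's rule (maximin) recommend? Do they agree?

Column bests: 0 rivals=9.8, 1 rival=9.0, 2 rivals=8.9, 3 rivals=9.1, 5 rivals=9.0.
Option 1 regrets: 5.3, 0.4, 2.7, 3.9, 3.5 → max 5.3
Option 2 regrets: 0.0, 0.0, 7.4, 1.7, 0.0 → max 7.4
Option 3 regrets: 6.1, 8.6, 2.8, 0.0, 6.9 → max 8.6
Option 4 regrets: 2.6, 4.4, 0.0, 0.3, 8.3 → max 8.3
Option 5 regrets: 3.5, 2.6, 3.3, 8.1, 3.8 → max 8.1
Smallest max regret = 5.3 → Option 1.
Row minima: Option 1=4.5, Option 2=1.5, Option 3=0.4, Option 4=0.7, Option 5=1.0
Best worst-case = 4.5 → Option 1.

minimax regret → Option 1; maximin → Option 1 (agree)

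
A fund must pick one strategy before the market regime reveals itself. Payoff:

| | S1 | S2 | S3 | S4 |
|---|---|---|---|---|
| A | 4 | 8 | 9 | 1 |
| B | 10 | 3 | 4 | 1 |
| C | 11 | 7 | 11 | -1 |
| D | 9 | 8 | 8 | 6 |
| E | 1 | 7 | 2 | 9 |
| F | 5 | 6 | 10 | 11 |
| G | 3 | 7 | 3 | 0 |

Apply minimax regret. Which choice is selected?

D

Column bests: S1=11, S2=8, S3=11, S4=11.
A regrets: 7, 0, 2, 10 → max 10
B regrets: 1, 5, 7, 10 → max 10
C regrets: 0, 1, 0, 12 → max 12
D regrets: 2, 0, 3, 5 → max 5
E regrets: 10, 1, 9, 2 → max 10
F regrets: 6, 2, 1, 0 → max 6
G regrets: 8, 1, 8, 11 → max 11
Smallest max regret = 5 → D.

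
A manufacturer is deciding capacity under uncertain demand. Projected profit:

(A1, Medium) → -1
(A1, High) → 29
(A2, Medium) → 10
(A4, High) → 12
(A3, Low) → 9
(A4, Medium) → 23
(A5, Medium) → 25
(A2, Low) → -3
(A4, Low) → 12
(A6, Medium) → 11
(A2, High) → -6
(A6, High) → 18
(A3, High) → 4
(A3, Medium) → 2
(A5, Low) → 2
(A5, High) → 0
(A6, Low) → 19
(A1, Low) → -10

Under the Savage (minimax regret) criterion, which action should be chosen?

A6

Column bests: Low=19, Medium=25, High=29.
A1 regrets: 29, 26, 0 → max 29
A2 regrets: 22, 15, 35 → max 35
A3 regrets: 10, 23, 25 → max 25
A4 regrets: 7, 2, 17 → max 17
A5 regrets: 17, 0, 29 → max 29
A6 regrets: 0, 14, 11 → max 14
Smallest max regret = 14 → A6.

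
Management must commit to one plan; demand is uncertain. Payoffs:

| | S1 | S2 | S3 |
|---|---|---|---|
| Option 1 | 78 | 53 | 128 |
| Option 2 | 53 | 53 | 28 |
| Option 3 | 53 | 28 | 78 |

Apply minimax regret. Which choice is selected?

Option 1

Column bests: S1=78, S2=53, S3=128.
Option 1 regrets: 0, 0, 0 → max 0
Option 2 regrets: 25, 0, 100 → max 100
Option 3 regrets: 25, 25, 50 → max 50
Smallest max regret = 0 → Option 1.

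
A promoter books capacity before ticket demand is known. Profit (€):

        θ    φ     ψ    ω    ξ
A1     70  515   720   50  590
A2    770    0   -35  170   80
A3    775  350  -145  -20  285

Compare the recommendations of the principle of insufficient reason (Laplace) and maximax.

laplace → A1; maximax → A3 (disagree)

Row averages: A1=389, A2=197, A3=249
Highest average = 389 → A1.
Row maxima: A1=720, A2=770, A3=775
Best best-case = 775 → A3.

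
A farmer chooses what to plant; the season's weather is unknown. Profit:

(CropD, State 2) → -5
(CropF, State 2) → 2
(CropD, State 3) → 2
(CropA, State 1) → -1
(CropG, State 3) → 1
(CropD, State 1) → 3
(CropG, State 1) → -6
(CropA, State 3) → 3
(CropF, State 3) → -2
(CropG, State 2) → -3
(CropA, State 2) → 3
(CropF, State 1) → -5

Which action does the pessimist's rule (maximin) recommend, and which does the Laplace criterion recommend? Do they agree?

Row minima: CropF=-5, CropG=-6, CropA=-1, CropD=-5
Best worst-case = -1 → CropA.
Row averages: CropF=-5/3, CropG=-8/3, CropA=5/3, CropD=0
Highest average = 5/3 → CropA.

maximin → CropA; laplace → CropA (agree)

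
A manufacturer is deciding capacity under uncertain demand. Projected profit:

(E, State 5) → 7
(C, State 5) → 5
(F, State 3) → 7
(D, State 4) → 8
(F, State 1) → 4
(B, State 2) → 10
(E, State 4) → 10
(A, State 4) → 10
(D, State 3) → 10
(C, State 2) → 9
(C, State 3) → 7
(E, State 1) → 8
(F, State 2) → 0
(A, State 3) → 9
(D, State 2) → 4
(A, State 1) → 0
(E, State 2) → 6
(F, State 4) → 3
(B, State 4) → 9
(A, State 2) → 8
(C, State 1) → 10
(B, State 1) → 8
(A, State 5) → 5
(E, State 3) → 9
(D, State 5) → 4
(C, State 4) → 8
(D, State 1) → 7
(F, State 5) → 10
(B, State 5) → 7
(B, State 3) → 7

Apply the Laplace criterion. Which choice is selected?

Row averages: A=6.4, B=8.2, C=7.8, D=6.6, E=8, F=4.8
Highest average = 8.2 → B.

B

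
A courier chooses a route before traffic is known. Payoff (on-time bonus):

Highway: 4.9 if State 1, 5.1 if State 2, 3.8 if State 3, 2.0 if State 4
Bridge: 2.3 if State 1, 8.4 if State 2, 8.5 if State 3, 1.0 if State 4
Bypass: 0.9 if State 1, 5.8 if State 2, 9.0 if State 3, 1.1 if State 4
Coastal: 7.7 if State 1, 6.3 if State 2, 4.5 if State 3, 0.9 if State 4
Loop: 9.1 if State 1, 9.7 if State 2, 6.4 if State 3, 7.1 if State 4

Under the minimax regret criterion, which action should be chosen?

Column bests: State 1=9.1, State 2=9.7, State 3=9.0, State 4=7.1.
Highway regrets: 4.2, 4.6, 5.2, 5.1 → max 5.2
Bridge regrets: 6.8, 1.3, 0.5, 6.1 → max 6.8
Bypass regrets: 8.2, 3.9, 0.0, 6.0 → max 8.2
Coastal regrets: 1.4, 3.4, 4.5, 6.2 → max 6.2
Loop regrets: 0.0, 0.0, 2.6, 0.0 → max 2.6
Smallest max regret = 2.6 → Loop.

Loop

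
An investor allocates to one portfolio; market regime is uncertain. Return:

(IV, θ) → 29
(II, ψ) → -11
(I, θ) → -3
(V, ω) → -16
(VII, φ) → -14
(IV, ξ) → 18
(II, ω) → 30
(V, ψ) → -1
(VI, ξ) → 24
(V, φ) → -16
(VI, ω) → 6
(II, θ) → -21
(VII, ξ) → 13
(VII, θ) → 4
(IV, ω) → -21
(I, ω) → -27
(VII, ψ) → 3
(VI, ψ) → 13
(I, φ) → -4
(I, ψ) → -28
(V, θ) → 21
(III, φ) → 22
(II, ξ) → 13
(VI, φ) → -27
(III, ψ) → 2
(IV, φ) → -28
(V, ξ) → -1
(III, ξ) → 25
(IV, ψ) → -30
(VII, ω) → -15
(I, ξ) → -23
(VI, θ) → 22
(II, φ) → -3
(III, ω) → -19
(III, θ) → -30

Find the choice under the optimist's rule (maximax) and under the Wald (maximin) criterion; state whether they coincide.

maximax → II; maximin → VII (disagree)

Row maxima: I=-3, II=30, III=25, IV=29, V=21, VI=24, VII=13
Best best-case = 30 → II.
Row minima: I=-28, II=-21, III=-30, IV=-30, V=-16, VI=-27, VII=-15
Best worst-case = -15 → VII.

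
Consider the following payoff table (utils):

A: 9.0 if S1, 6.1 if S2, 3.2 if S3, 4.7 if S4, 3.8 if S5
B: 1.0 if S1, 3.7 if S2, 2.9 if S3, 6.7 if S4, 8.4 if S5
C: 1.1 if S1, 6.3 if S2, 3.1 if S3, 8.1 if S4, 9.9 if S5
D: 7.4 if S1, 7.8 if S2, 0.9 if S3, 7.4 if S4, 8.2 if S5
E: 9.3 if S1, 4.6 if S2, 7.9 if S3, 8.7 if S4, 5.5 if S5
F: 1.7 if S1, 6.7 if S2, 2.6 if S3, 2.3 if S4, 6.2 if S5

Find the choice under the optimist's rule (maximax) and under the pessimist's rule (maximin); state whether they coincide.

Row maxima: A=9.0, B=8.4, C=9.9, D=8.2, E=9.3, F=6.7
Best best-case = 9.9 → C.
Row minima: A=3.2, B=1.0, C=1.1, D=0.9, E=4.6, F=1.7
Best worst-case = 4.6 → E.

maximax → C; maximin → E (disagree)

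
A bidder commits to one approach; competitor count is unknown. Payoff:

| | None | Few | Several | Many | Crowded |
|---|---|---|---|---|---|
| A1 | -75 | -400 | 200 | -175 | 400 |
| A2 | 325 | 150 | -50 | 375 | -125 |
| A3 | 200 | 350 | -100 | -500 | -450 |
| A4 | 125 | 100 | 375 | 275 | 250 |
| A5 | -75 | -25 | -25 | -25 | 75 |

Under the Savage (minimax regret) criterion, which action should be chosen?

A4

Column bests: None=325, Few=350, Several=375, Many=375, Crowded=400.
A1 regrets: 400, 750, 175, 550, 0 → max 750
A2 regrets: 0, 200, 425, 0, 525 → max 525
A3 regrets: 125, 0, 475, 875, 850 → max 875
A4 regrets: 200, 250, 0, 100, 150 → max 250
A5 regrets: 400, 375, 400, 400, 325 → max 400
Smallest max regret = 250 → A4.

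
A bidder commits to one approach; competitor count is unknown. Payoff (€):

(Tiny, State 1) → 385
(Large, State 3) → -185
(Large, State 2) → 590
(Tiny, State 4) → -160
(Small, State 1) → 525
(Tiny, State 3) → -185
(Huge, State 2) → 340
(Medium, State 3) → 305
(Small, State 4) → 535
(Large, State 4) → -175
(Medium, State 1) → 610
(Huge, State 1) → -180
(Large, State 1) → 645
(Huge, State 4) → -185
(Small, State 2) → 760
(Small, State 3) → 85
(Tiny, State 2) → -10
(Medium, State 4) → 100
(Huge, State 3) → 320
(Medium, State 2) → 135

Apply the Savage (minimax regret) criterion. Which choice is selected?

Column bests: State 1=645, State 2=760, State 3=320, State 4=535.
Tiny regrets: 260, 770, 505, 695 → max 770
Small regrets: 120, 0, 235, 0 → max 235
Medium regrets: 35, 625, 15, 435 → max 625
Large regrets: 0, 170, 505, 710 → max 710
Huge regrets: 825, 420, 0, 720 → max 825
Smallest max regret = 235 → Small.

Small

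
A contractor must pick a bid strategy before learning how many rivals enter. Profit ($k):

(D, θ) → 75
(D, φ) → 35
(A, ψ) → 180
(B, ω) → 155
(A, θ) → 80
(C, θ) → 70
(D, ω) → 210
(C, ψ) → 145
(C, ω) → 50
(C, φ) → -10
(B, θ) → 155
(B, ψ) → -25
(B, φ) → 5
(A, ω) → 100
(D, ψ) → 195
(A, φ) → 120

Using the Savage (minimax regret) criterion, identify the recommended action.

Column bests: θ=155, φ=120, ψ=195, ω=210.
A regrets: 75, 0, 15, 110 → max 110
B regrets: 0, 115, 220, 55 → max 220
C regrets: 85, 130, 50, 160 → max 160
D regrets: 80, 85, 0, 0 → max 85
Smallest max regret = 85 → D.

D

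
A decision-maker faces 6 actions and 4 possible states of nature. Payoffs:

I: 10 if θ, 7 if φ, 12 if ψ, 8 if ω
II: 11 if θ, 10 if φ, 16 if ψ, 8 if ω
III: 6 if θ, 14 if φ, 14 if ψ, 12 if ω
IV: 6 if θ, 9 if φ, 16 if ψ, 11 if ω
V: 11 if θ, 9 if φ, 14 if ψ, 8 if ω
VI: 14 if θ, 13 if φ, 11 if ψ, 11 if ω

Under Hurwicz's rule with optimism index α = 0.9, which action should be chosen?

I: 0.9·12 + 0.1·7 = 11.5
II: 0.9·16 + 0.1·8 = 15.2
III: 0.9·14 + 0.1·6 = 13.2
IV: 0.9·16 + 0.1·6 = 15
V: 0.9·14 + 0.1·8 = 13.4
VI: 0.9·14 + 0.1·11 = 13.7
Highest Hurwicz score = 15.2 → II.

II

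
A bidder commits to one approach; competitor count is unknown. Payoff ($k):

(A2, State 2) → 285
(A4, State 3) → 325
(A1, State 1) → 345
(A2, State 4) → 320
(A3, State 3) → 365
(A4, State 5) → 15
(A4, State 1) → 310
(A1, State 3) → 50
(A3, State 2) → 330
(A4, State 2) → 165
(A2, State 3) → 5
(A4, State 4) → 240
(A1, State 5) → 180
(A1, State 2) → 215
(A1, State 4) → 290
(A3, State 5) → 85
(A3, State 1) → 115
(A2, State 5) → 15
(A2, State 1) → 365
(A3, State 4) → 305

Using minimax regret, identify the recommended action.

A4

Column bests: State 1=365, State 2=330, State 3=365, State 4=320, State 5=180.
A1 regrets: 20, 115, 315, 30, 0 → max 315
A2 regrets: 0, 45, 360, 0, 165 → max 360
A3 regrets: 250, 0, 0, 15, 95 → max 250
A4 regrets: 55, 165, 40, 80, 165 → max 165
Smallest max regret = 165 → A4.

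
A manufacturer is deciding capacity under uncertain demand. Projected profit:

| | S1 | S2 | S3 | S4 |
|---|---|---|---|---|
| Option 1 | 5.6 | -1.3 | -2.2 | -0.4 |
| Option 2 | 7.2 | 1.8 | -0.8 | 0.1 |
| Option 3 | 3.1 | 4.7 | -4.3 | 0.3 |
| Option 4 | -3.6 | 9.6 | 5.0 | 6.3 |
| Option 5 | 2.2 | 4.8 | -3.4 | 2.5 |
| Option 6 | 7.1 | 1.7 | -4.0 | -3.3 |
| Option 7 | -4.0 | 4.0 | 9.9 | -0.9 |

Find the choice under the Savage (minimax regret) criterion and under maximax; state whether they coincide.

Column bests: S1=7.2, S2=9.6, S3=9.9, S4=6.3.
Option 1 regrets: 1.6, 10.9, 12.1, 6.7 → max 12.1
Option 2 regrets: 0.0, 7.8, 10.7, 6.2 → max 10.7
Option 3 regrets: 4.1, 4.9, 14.2, 6.0 → max 14.2
Option 4 regrets: 10.8, 0.0, 4.9, 0.0 → max 10.8
Option 5 regrets: 5.0, 4.8, 13.3, 3.8 → max 13.3
Option 6 regrets: 0.1, 7.9, 13.9, 9.6 → max 13.9
Option 7 regrets: 11.2, 5.6, 0.0, 7.2 → max 11.2
Smallest max regret = 10.7 → Option 2.
Row maxima: Option 1=5.6, Option 2=7.2, Option 3=4.7, Option 4=9.6, Option 5=4.8, Option 6=7.1, Option 7=9.9
Best best-case = 9.9 → Option 7.

minimax regret → Option 2; maximax → Option 7 (disagree)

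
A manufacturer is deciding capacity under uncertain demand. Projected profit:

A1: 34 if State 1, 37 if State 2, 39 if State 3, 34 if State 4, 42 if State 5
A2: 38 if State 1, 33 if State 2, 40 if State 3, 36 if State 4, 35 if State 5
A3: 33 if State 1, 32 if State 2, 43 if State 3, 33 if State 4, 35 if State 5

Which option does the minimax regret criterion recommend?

A1

Column bests: State 1=38, State 2=37, State 3=43, State 4=36, State 5=42.
A1 regrets: 4, 0, 4, 2, 0 → max 4
A2 regrets: 0, 4, 3, 0, 7 → max 7
A3 regrets: 5, 5, 0, 3, 7 → max 7
Smallest max regret = 4 → A1.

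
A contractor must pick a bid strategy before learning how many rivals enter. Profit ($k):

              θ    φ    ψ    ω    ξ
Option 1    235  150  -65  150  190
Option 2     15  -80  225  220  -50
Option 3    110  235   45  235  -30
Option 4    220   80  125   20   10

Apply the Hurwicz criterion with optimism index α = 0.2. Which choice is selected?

Option 4

Option 1: 0.2·235 + 0.8·(-65) = -5
Option 2: 0.2·225 + 0.8·(-80) = -19
Option 3: 0.2·235 + 0.8·(-30) = 23
Option 4: 0.2·220 + 0.8·10 = 52
Highest Hurwicz score = 52 → Option 4.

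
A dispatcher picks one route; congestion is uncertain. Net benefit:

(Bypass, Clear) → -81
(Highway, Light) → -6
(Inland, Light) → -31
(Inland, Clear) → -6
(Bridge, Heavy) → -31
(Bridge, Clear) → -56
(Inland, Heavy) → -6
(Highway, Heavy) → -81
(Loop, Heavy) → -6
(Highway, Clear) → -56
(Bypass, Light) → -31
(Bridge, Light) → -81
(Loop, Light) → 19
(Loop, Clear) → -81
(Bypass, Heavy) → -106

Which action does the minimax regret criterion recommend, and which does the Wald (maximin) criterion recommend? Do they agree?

Column bests: Clear=-6, Light=19, Heavy=-6.
Loop regrets: 75, 0, 0 → max 75
Bypass regrets: 75, 50, 100 → max 100
Highway regrets: 50, 25, 75 → max 75
Bridge regrets: 50, 100, 25 → max 100
Inland regrets: 0, 50, 0 → max 50
Smallest max regret = 50 → Inland.
Row minima: Loop=-81, Bypass=-106, Highway=-81, Bridge=-81, Inland=-31
Best worst-case = -31 → Inland.

minimax regret → Inland; maximin → Inland (agree)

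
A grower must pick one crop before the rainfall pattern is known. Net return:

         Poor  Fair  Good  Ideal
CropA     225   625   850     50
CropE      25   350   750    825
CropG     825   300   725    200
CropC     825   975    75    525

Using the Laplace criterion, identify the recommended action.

CropC

Row averages: CropA=437.5, CropE=487.5, CropG=512.5, CropC=600
Highest average = 600 → CropC.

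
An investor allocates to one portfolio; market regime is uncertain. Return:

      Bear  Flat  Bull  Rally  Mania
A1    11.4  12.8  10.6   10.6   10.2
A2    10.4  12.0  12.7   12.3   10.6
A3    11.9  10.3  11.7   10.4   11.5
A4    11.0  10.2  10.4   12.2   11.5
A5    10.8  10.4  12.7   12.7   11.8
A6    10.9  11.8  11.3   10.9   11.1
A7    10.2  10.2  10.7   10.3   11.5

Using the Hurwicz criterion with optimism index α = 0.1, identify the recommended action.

A1: 0.1·12.8 + 0.9·10.2 = 10.46
A2: 0.1·12.7 + 0.9·10.4 = 10.63
A3: 0.1·11.9 + 0.9·10.3 = 10.46
A4: 0.1·12.2 + 0.9·10.2 = 10.4
A5: 0.1·12.7 + 0.9·10.4 = 10.63
A6: 0.1·11.8 + 0.9·10.9 = 10.99
A7: 0.1·11.5 + 0.9·10.2 = 10.33
Highest Hurwicz score = 10.99 → A6.

A6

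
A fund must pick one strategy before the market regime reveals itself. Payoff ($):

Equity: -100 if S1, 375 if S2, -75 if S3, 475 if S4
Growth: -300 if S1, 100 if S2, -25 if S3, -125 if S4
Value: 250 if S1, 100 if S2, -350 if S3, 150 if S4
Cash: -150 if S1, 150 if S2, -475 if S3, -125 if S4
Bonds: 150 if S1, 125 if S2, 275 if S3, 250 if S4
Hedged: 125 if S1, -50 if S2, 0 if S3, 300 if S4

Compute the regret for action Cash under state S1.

400

Best payoff under S1 is 250.
Regret = 250 − (-150) = 400.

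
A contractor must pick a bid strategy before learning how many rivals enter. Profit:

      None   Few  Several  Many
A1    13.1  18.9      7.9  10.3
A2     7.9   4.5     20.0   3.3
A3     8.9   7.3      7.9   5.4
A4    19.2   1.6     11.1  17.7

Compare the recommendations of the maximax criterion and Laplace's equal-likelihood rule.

maximax → A2; laplace → A1 (disagree)

Row maxima: A1=18.9, A2=20.0, A3=8.9, A4=19.2
Best best-case = 20.0 → A2.
Row averages: A1=12.55, A2=8.925, A3=7.375, A4=12.4
Highest average = 12.55 → A1.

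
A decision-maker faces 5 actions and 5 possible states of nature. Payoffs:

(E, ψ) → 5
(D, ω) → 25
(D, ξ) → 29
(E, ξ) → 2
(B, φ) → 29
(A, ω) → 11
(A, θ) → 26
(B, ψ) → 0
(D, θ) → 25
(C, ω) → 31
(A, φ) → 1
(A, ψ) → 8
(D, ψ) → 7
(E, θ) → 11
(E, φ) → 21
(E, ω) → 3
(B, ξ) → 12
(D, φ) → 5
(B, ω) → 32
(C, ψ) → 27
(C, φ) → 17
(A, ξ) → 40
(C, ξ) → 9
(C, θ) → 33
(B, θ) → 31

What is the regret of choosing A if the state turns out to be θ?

Best payoff under θ is 33.
Regret = 33 − 26 = 7.

7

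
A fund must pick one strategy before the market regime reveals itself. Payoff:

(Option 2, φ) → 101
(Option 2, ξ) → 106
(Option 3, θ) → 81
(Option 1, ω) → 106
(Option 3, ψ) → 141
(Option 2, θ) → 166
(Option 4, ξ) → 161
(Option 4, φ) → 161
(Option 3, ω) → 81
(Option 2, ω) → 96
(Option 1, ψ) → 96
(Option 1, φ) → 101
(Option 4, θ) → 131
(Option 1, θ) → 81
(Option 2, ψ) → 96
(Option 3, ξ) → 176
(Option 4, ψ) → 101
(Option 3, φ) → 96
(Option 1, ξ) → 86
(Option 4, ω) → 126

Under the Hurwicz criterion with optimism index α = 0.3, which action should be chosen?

Option 1: 0.3·106 + 0.7·81 = 88.5
Option 2: 0.3·166 + 0.7·96 = 117
Option 3: 0.3·176 + 0.7·81 = 109.5
Option 4: 0.3·161 + 0.7·101 = 119
Highest Hurwicz score = 119 → Option 4.

Option 4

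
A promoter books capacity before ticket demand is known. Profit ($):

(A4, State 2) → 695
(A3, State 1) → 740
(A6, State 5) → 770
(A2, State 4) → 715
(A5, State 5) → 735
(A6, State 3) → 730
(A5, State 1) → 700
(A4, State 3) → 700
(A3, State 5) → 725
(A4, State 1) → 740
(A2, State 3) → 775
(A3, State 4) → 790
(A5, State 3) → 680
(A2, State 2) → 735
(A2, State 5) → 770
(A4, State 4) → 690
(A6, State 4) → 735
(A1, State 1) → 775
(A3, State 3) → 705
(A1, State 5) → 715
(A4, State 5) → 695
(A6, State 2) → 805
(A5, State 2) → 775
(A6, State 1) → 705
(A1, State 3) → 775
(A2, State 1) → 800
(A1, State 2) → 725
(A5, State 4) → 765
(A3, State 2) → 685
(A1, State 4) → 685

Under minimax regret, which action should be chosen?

A2

Column bests: State 1=800, State 2=805, State 3=775, State 4=790, State 5=770.
A1 regrets: 25, 80, 0, 105, 55 → max 105
A2 regrets: 0, 70, 0, 75, 0 → max 75
A3 regrets: 60, 120, 70, 0, 45 → max 120
A4 regrets: 60, 110, 75, 100, 75 → max 110
A5 regrets: 100, 30, 95, 25, 35 → max 100
A6 regrets: 95, 0, 45, 55, 0 → max 95
Smallest max regret = 75 → A2.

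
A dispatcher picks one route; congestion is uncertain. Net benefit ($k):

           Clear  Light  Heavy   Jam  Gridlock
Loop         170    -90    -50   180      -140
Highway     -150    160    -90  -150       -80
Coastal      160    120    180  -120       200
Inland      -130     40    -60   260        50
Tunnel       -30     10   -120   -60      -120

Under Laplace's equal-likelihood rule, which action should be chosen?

Row averages: Loop=14, Highway=-62, Coastal=108, Inland=32, Tunnel=-64
Highest average = 108 → Coastal.

Coastal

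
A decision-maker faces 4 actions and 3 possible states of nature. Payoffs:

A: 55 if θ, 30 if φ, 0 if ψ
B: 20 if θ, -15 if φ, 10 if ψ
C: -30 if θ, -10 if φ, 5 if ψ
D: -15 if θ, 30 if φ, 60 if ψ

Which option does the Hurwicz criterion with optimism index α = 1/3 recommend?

A: 1/3·55 + 2/3·0 = 55/3
B: 1/3·20 + 2/3·(-15) = -10/3
C: 1/3·5 + 2/3·(-30) = -55/3
D: 1/3·60 + 2/3·(-15) = 10
Highest Hurwicz score = 55/3 → A.

A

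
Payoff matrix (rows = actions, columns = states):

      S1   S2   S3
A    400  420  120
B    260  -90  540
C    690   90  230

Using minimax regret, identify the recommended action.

C

Column bests: S1=690, S2=420, S3=540.
A regrets: 290, 0, 420 → max 420
B regrets: 430, 510, 0 → max 510
C regrets: 0, 330, 310 → max 330
Smallest max regret = 330 → C.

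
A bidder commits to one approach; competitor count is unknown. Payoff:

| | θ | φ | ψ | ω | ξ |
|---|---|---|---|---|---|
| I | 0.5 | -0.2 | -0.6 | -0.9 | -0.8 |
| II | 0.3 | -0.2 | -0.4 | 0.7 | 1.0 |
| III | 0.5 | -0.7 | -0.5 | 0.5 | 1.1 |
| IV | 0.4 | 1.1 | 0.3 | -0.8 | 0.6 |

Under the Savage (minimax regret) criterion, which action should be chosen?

II

Column bests: θ=0.5, φ=1.1, ψ=0.3, ω=0.7, ξ=1.1.
I regrets: 0.0, 1.3, 0.9, 1.6, 1.9 → max 1.9
II regrets: 0.2, 1.3, 0.7, 0.0, 0.1 → max 1.3
III regrets: 0.0, 1.8, 0.8, 0.2, 0.0 → max 1.8
IV regrets: 0.1, 0.0, 0.0, 1.5, 0.5 → max 1.5
Smallest max regret = 1.3 → II.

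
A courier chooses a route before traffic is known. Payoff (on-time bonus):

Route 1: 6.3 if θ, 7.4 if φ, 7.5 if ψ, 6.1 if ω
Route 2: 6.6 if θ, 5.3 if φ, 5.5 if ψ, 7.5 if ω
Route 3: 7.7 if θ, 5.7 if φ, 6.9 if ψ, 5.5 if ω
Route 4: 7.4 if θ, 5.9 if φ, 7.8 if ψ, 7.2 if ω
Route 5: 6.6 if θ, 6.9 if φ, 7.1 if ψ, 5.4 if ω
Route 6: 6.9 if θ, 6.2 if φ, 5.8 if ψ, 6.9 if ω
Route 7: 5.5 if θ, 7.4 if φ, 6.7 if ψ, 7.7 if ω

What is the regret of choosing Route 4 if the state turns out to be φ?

Best payoff under φ is 7.4.
Regret = 7.4 − 5.9 = 1.5.

1.5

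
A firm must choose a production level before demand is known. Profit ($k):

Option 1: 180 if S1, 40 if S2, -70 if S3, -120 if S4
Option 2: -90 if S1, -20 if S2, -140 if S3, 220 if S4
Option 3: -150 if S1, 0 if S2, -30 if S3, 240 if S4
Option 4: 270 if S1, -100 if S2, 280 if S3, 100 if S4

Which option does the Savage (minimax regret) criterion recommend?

Option 4

Column bests: S1=270, S2=40, S3=280, S4=240.
Option 1 regrets: 90, 0, 350, 360 → max 360
Option 2 regrets: 360, 60, 420, 20 → max 420
Option 3 regrets: 420, 40, 310, 0 → max 420
Option 4 regrets: 0, 140, 0, 140 → max 140
Smallest max regret = 140 → Option 4.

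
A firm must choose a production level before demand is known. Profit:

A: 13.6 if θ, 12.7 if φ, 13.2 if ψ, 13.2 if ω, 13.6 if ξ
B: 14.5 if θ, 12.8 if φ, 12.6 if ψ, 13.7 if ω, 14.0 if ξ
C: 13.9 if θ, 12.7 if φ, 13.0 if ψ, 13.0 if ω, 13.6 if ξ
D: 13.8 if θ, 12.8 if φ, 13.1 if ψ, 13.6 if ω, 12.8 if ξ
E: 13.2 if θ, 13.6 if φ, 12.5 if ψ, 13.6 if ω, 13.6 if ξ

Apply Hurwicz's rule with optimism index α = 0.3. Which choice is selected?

A: 0.3·13.6 + 0.7·12.7 = 12.97
B: 0.3·14.5 + 0.7·12.6 = 13.17
C: 0.3·13.9 + 0.7·12.7 = 13.06
D: 0.3·13.8 + 0.7·12.8 = 13.1
E: 0.3·13.6 + 0.7·12.5 = 12.83
Highest Hurwicz score = 13.17 → B.

B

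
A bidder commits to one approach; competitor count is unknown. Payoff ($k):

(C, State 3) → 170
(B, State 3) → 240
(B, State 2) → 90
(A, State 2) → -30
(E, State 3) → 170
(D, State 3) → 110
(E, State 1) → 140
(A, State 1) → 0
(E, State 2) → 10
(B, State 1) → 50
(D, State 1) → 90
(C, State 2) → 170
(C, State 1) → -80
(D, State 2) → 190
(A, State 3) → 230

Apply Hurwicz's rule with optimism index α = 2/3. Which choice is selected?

A: 2/3·230 + 1/3·(-30) = 430/3
B: 2/3·240 + 1/3·50 = 530/3
C: 2/3·170 + 1/3·(-80) = 260/3
D: 2/3·190 + 1/3·90 = 470/3
E: 2/3·170 + 1/3·10 = 350/3
Highest Hurwicz score = 530/3 → B.

B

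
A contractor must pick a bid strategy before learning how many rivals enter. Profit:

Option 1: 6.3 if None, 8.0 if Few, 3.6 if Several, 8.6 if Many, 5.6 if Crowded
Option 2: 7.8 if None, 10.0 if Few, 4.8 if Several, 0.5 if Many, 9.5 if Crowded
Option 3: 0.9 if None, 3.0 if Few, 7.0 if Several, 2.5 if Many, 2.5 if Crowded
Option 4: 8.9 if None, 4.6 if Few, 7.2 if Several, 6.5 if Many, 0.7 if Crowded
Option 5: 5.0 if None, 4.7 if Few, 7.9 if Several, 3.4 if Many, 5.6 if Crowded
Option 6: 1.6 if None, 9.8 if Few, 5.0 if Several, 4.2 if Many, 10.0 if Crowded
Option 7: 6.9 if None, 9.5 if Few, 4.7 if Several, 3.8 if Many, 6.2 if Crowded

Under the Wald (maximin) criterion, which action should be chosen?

Option 7

Row minima: Option 1=3.6, Option 2=0.5, Option 3=0.9, Option 4=0.7, Option 5=3.4, Option 6=1.6, Option 7=3.8
Best worst-case = 3.8 → Option 7.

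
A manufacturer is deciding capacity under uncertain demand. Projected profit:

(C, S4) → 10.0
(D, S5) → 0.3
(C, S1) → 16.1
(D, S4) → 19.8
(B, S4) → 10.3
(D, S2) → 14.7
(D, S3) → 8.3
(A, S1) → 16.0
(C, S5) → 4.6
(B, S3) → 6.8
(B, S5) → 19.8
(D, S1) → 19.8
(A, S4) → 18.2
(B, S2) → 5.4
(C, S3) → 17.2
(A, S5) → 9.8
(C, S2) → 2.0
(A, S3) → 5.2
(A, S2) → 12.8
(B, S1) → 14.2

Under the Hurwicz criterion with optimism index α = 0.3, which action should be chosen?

A: 0.3·18.2 + 0.7·5.2 = 9.1
B: 0.3·19.8 + 0.7·5.4 = 9.72
C: 0.3·17.2 + 0.7·2.0 = 6.56
D: 0.3·19.8 + 0.7·0.3 = 6.15
Highest Hurwicz score = 9.72 → B.

B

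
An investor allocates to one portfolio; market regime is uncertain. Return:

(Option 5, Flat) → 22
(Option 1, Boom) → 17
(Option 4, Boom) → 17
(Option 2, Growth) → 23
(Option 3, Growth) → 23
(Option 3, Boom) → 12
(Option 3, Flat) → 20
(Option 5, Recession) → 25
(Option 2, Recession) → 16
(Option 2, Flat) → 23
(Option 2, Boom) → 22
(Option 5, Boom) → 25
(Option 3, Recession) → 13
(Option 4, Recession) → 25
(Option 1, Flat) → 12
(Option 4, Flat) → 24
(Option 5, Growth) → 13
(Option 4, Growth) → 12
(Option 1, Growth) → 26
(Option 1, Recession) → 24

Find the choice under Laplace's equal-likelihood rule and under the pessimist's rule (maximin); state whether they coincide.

Row averages: Option 1=19.75, Option 2=21, Option 3=17, Option 4=19.5, Option 5=21.25
Highest average = 21.25 → Option 5.
Row minima: Option 1=12, Option 2=16, Option 3=12, Option 4=12, Option 5=13
Best worst-case = 16 → Option 2.

laplace → Option 5; maximin → Option 2 (disagree)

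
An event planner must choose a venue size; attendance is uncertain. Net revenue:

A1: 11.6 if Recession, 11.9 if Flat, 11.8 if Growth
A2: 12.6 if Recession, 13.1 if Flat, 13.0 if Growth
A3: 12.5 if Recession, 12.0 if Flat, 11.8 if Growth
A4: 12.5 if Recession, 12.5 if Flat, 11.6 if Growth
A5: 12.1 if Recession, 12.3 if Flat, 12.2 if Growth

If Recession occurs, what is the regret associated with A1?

Best payoff under Recession is 12.6.
Regret = 12.6 − 11.6 = 1.0.

1.0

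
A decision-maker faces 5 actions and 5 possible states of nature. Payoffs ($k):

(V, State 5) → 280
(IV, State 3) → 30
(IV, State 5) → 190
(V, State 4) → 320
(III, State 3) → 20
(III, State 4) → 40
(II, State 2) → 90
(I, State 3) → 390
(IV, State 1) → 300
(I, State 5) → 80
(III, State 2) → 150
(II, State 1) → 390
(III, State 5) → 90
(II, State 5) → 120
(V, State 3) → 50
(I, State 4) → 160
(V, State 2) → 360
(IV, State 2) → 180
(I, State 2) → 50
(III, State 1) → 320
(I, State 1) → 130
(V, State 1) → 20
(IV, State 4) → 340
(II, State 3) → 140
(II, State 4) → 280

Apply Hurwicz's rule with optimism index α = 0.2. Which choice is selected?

I: 0.2·390 + 0.8·50 = 118
II: 0.2·390 + 0.8·90 = 150
III: 0.2·320 + 0.8·20 = 80
IV: 0.2·340 + 0.8·30 = 92
V: 0.2·360 + 0.8·20 = 88
Highest Hurwicz score = 150 → II.

II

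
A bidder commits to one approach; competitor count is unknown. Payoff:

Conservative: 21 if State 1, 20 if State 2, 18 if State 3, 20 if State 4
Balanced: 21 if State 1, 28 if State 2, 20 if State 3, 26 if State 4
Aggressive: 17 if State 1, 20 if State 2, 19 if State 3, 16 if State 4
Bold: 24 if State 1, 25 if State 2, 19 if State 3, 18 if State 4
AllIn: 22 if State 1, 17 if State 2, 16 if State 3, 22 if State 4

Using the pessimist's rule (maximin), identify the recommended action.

Balanced

Row minima: Conservative=18, Balanced=20, Aggressive=16, Bold=18, AllIn=16
Best worst-case = 20 → Balanced.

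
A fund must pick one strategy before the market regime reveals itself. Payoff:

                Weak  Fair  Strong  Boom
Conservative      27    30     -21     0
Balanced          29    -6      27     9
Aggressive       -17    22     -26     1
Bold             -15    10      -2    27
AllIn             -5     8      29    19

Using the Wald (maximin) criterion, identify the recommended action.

Row minima: Conservative=-21, Balanced=-6, Aggressive=-26, Bold=-15, AllIn=-5
Best worst-case = -5 → AllIn.

AllIn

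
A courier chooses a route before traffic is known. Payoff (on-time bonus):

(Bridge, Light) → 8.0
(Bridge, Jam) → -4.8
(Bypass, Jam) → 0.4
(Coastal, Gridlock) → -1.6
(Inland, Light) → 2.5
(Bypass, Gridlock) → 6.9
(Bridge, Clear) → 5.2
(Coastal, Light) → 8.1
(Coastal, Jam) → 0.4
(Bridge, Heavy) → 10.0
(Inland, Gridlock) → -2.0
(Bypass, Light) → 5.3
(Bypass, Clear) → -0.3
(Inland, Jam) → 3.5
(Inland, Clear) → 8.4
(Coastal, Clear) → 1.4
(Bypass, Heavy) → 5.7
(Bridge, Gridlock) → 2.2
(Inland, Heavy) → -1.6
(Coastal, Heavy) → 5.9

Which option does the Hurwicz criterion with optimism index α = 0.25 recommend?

Bypass

Inland: 0.25·8.4 + 0.75·(-2.0) = 0.6
Bridge: 0.25·10.0 + 0.75·(-4.8) = -1.1
Bypass: 0.25·6.9 + 0.75·(-0.3) = 1.5
Coastal: 0.25·8.1 + 0.75·(-1.6) = 0.825
Highest Hurwicz score = 1.5 → Bypass.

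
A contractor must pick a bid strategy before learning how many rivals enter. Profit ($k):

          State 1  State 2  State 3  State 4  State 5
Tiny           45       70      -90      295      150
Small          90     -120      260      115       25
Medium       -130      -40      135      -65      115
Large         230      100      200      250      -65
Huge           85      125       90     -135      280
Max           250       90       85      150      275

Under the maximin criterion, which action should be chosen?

Row minima: Tiny=-90, Small=-120, Medium=-130, Large=-65, Huge=-135, Max=85
Best worst-case = 85 → Max.

Max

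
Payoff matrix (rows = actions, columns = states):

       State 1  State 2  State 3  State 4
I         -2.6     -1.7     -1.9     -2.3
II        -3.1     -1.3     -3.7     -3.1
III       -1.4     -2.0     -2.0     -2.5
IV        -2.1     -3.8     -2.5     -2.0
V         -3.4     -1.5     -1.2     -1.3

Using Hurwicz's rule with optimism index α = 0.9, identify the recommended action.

I: 0.9·(-1.7) + 0.1·(-2.6) = -1.79
II: 0.9·(-1.3) + 0.1·(-3.7) = -1.54
III: 0.9·(-1.4) + 0.1·(-2.5) = -1.51
IV: 0.9·(-2.0) + 0.1·(-3.8) = -2.18
V: 0.9·(-1.2) + 0.1·(-3.4) = -1.42
Highest Hurwicz score = -1.42 → V.

V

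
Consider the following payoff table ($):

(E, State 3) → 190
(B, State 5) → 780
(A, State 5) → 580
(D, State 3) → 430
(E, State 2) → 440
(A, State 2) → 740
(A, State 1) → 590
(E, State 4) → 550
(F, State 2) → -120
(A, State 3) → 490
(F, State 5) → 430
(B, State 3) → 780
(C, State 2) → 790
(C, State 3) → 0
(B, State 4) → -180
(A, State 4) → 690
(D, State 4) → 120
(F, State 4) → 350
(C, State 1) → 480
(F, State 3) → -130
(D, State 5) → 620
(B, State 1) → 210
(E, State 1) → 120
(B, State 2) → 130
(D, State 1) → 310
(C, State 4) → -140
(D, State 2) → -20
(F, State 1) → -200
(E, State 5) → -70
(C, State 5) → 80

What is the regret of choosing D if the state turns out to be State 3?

Best payoff under State 3 is 780.
Regret = 780 − 430 = 350.

350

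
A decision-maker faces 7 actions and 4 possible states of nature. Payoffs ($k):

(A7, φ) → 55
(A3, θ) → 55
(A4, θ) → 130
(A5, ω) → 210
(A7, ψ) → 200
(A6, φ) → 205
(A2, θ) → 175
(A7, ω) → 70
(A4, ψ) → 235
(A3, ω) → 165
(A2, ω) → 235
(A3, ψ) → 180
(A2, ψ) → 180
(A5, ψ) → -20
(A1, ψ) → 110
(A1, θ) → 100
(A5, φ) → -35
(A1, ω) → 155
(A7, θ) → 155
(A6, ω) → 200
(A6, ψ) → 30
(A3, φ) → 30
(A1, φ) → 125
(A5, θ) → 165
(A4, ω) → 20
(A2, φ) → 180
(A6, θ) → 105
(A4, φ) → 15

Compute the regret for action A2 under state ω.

Best payoff under ω is 235.
Regret = 235 − 235 = 0.

0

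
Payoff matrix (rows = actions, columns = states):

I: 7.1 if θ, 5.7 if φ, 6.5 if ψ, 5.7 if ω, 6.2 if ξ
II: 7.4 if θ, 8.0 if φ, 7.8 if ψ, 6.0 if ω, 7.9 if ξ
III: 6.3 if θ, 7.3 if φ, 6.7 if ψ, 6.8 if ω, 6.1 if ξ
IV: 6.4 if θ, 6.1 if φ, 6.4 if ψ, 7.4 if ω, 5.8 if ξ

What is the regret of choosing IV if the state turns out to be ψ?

1.4

Best payoff under ψ is 7.8.
Regret = 7.8 − 6.4 = 1.4.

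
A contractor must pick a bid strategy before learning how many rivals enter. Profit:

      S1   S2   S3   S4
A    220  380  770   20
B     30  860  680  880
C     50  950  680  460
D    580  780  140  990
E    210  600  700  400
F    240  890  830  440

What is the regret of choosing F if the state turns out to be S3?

Best payoff under S3 is 830.
Regret = 830 − 830 = 0.

0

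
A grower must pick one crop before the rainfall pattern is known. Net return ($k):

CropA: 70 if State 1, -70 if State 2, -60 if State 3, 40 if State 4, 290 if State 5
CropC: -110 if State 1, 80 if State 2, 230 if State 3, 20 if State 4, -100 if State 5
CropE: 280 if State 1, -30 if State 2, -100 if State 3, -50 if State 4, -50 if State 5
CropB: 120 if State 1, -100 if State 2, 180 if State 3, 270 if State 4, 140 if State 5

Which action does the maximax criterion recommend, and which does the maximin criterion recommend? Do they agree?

maximax → CropA; maximin → CropA (agree)

Row maxima: CropA=290, CropC=230, CropE=280, CropB=270
Best best-case = 290 → CropA.
Row minima: CropA=-70, CropC=-110, CropE=-100, CropB=-100
Best worst-case = -70 → CropA.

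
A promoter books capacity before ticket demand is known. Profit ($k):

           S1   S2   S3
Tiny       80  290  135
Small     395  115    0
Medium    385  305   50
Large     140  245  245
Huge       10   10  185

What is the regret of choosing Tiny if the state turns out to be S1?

315

Best payoff under S1 is 395.
Regret = 395 − 80 = 315.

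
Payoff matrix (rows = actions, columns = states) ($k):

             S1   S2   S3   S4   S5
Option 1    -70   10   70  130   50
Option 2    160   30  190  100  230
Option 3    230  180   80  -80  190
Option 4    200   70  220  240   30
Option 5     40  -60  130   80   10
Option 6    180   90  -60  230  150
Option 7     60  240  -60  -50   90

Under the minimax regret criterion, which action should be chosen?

Column bests: S1=230, S2=240, S3=220, S4=240, S5=230.
Option 1 regrets: 300, 230, 150, 110, 180 → max 300
Option 2 regrets: 70, 210, 30, 140, 0 → max 210
Option 3 regrets: 0, 60, 140, 320, 40 → max 320
Option 4 regrets: 30, 170, 0, 0, 200 → max 200
Option 5 regrets: 190, 300, 90, 160, 220 → max 300
Option 6 regrets: 50, 150, 280, 10, 80 → max 280
Option 7 regrets: 170, 0, 280, 290, 140 → max 290
Smallest max regret = 200 → Option 4.

Option 4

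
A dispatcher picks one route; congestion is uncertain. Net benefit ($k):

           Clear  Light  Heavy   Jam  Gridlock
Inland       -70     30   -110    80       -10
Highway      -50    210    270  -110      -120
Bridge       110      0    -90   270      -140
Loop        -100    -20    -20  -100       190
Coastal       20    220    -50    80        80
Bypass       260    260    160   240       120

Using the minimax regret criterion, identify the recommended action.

Bypass

Column bests: Clear=260, Light=260, Heavy=270, Jam=270, Gridlock=190.
Inland regrets: 330, 230, 380, 190, 200 → max 380
Highway regrets: 310, 50, 0, 380, 310 → max 380
Bridge regrets: 150, 260, 360, 0, 330 → max 360
Loop regrets: 360, 280, 290, 370, 0 → max 370
Coastal regrets: 240, 40, 320, 190, 110 → max 320
Bypass regrets: 0, 0, 110, 30, 70 → max 110
Smallest max regret = 110 → Bypass.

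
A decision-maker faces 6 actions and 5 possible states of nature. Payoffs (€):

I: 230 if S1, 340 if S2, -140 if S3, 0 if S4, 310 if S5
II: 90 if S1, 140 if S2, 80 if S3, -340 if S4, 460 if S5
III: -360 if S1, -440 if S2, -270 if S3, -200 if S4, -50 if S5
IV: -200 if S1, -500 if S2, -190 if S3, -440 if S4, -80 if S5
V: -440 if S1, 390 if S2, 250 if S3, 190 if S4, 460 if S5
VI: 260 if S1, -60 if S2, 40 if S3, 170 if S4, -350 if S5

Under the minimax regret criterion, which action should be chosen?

I

Column bests: S1=260, S2=390, S3=250, S4=190, S5=460.
I regrets: 30, 50, 390, 190, 150 → max 390
II regrets: 170, 250, 170, 530, 0 → max 530
III regrets: 620, 830, 520, 390, 510 → max 830
IV regrets: 460, 890, 440, 630, 540 → max 890
V regrets: 700, 0, 0, 0, 0 → max 700
VI regrets: 0, 450, 210, 20, 810 → max 810
Smallest max regret = 390 → I.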